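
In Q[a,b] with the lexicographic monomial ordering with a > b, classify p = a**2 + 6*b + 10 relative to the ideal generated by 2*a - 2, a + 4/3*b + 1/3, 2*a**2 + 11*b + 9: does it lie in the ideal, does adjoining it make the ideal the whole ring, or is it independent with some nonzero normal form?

Adjoining a**2 + 6*b + 10 makes the ideal the whole ring: the system is inconsistent.

First compute the reduced Gröbner basis of I by Buchberger's algorithm.
f_1 = 2*a - 2, LT = a.
f_2 = a + 4/3*b + 1/3, LT = a.
f_3 = 2*a**2 + 11*b + 9, LT = a**2.

S(f_1,f_2): lcm = a. S = -4/3*b - 4/3.
  reduce S modulo (f_1, f_2, f_3):
  remainder -4/3*b - 4/3 ≠ 0; add h_4 = -4/3*b - 4/3 to the basis.

The other S-polynomials (S(f_1,f_3), S(f_2,f_3), S(f_1,h_4), S(f_2,h_4), S(f_3,h_4)) all reduce to 0 modulo the current basis, so we have a Gröbner basis.
Inter-reduce: drop elements whose leading term is divisible by another's, tail-reduce, and make monic.
Reduced Gröbner basis: {a - 1, b + 1}.
Label its elements g_1 = a - 1, g_2 = b + 1.

Reduce p = a**2 + 6*b + 10 modulo G:
  leading term a**2: subtract (a)·g_1 from a**2 + 6*b + 10 → a + 6*b + 10
  leading term a: subtract (1)·g_1 from a + 6*b + 10 → 6*b + 11
  leading term b: subtract (6)·g_2 from 6*b + 11 → 5
  leading term 1: no divisor's leading term divides it; move 5 to the remainder.
  normal form = 5.
The normal form is nonzero, so p ∉ I. Since p minus its normal form lies in I, I + (p) = I + (r) where r = 5; decide whether this ideal is the whole ring.
Here r = 5 is a nonzero constant, hence a unit: 1 ∈ I + (p), the Gröbner basis of I + (p) is {1}, and the enlarged system has no common solution — adjoining p is inconsistent.

The remainder on division by a Gröbner basis is unique — it is the normal form.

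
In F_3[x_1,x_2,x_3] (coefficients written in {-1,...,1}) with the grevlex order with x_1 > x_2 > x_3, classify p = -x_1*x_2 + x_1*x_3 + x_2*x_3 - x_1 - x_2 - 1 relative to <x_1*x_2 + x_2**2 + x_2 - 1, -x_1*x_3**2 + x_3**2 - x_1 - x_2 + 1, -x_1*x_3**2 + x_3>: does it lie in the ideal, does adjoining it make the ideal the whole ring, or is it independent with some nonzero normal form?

First compute the reduced Gröbner basis of I by Buchberger's algorithm.
f_1 = x_1*x_2 + x_2**2 + x_2 - 1, LT = x_1*x_2.
f_2 = -x_1*x_3**2 + x_3**2 - x_1 - x_2 + 1, LT = x_1*x_3**2.
f_3 = -x_1*x_3**2 + x_3, LT = x_1*x_3**2.

S(f_1,f_2): lcm = x_1*x_2*x_3**2. S = x_2**2*x_3**2 - x_2*x_3**2 - x_1*x_2 - x_2**2 - x_3**2 + x_2.
  reduce S modulo (f_1, f_2, f_3):
  remainder x_2**2*x_3**2 - x_2*x_3**2 - x_3**2 - x_2 - 1 ≠ 0; add h_4 = x_2**2*x_3**2 - x_2*x_3**2 - x_3**2 - x_2 - 1 to the basis.

S(f_1,f_3): lcm = x_1*x_2*x_3**2. S = x_2**2*x_3**2 + x_2*x_3**2 + x_2*x_3 - x_3**2.
  reduce S modulo (f_1, f_2, f_3, h_4):
  remainder -x_2*x_3**2 + x_2*x_3 + x_2 + 1 ≠ 0; add h_5 = -x_2*x_3**2 + x_2*x_3 + x_2 + 1 to the basis.

S(f_2,f_3): lcm = x_1*x_3**2. S = -x_3**2 + x_1 + x_2 + x_3 - 1.
  reduce S modulo (f_1, f_2, f_3, h_4, h_5):
  remainder -x_3**2 + x_1 + x_2 + x_3 - 1 ≠ 0; add h_6 = -x_3**2 + x_1 + x_2 + x_3 - 1 to the basis.

S(f_3,h_4): lcm = x_1*x_2**2*x_3**2. S = x_1*x_2*x_3**2 - x_2**2*x_3 + x_1*x_3**2 + x_1*x_2 + x_1.
  reduce S modulo (f_1, f_2, f_3, h_4, h_5, h_6):
  remainder -x_2**2*x_3 - x_2**2 + x_2*x_3 + x_1 - x_2 + x_3 + 1 ≠ 0; add h_7 = -x_2**2*x_3 - x_2**2 + x_2*x_3 + x_1 - x_2 + x_3 + 1 to the basis.

S(f_2,h_6): lcm = x_1*x_3**2. S = x_1**2 + x_1*x_2 + x_1*x_3 - x_3**2 + x_2 - 1.
  reduce S modulo (f_1, f_2, f_3, h_4, h_5, h_6, h_7):
  remainder x_1**2 - x_2**2 + x_1*x_3 - x_1 - x_2 - x_3 + 1 ≠ 0; add h_8 = x_1**2 - x_2**2 + x_1*x_3 - x_1 - x_2 - x_3 + 1 to the basis.

S(f_2,h_7): lcm = x_1*x_2**2*x_3**2. S = -x_1*x_2**2*x_3 + x_1*x_2*x_3**2 - x_2**2*x_3**2 + x_1*x_2**2 + x_2**3 + x_1**2*x_3 - x_1*x_2*x_3 + x_1*x_3**2 - x_2**2 + x_1*x_3.
  reduce S modulo (f_1, f_2, f_3, h_4, h_5, h_6, h_7, h_8):
  remainder -x_2**3 + x_2**2 - x_1*x_3 + x_1 + x_2 - x_3 ≠ 0; add h_9 = -x_2**3 + x_2**2 - x_1*x_3 + x_1 + x_2 - x_3 to the basis.

S(h_4,h_7): lcm = x_2**2*x_3**2. S = -x_2**2*x_3 + x_1*x_3 - x_2*x_3 - x_2 + x_3 - 1.
  reduce S modulo (f_1, f_2, f_3, h_4, h_5, h_6, h_7, h_8, h_9):
  remainder x_2**2 + x_1*x_3 + x_2*x_3 - x_1 + 1 ≠ 0; add h_10 = x_2**2 + x_1*x_3 + x_2*x_3 - x_1 + 1 to the basis.

The other S-polynomials (S(f_1,h_4), S(f_2,h_4), S(f_1,h_5), S(f_2,h_5), S(f_3,h_5), S(h_4,h_5), S(f_1,h_6), S(f_3,h_6), S(h_4,h_6), S(h_5,h_6), S(f_1,h_7), S(f_3,h_7), S(h_5,h_7), S(h_6,h_7), S(f_1,h_8), S(f_2,h_8), S(f_3,h_8), S(h_4,h_8), S(h_5,h_8), S(h_6,h_8), S(h_7,h_8), S(f_1,h_9), S(f_2,h_9), S(f_3,h_9), S(h_4,h_9), S(h_5,h_9), S(h_6,h_9), S(h_7,h_9), S(h_8,h_9), S(f_1,h_10), S(f_2,h_10), S(f_3,h_10), S(h_4,h_10), S(h_5,h_10), S(h_6,h_10), S(h_7,h_10), S(h_8,h_10), S(h_9,h_10)) all reduce to 0 modulo the current basis, so we have a Gröbner basis.
Inter-reduce: drop elements whose leading term is divisible by another's, tail-reduce, and make monic.
Reduced Gröbner basis: {x_1**2 - x_1*x_3 + x_2*x_3 + x_1 - x_2 - x_3 - 1, x_1*x_2 - x_1*x_3 - x_2*x_3 + x_1 + x_2 + 1, x_2**2 + x_1*x_3 + x_2*x_3 - x_1 + 1, x_3**2 - x_1 - x_2 - x_3 + 1}.
Label its elements g_1 = x_1**2 - x_1*x_3 + x_2*x_3 + x_1 - x_2 - x_3 - 1, g_2 = x_1*x_2 - x_1*x_3 - x_2*x_3 + x_1 + x_2 + 1, g_3 = x_2**2 + x_1*x_3 + x_2*x_3 - x_1 + 1, g_4 = x_3**2 - x_1 - x_2 - x_3 + 1.

Reduce p = -x_1*x_2 + x_1*x_3 + x_2*x_3 - x_1 - x_2 - 1 modulo G:
  leading term x_1*x_2: subtract (-1)·g_2 from -x_1*x_2 + x_1*x_3 + x_2*x_3 - x_1 - x_2 - 1 → 0
  normal form = 0.
Since the normal form is 0, p ∈ I.

-x_1*x_2 + x_1*x_3 + x_2*x_3 - x_1 - x_2 - 1 lies in I (it reduces to 0).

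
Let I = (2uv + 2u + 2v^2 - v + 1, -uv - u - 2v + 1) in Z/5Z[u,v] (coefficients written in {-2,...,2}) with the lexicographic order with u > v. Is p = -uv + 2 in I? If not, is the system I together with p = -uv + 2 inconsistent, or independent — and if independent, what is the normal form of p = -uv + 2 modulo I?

First compute the reduced Gröbner basis of I by Buchberger's algorithm.
f_1 = 2uv + 2u + 2v^2 - v + 1, LT = uv.
f_2 = -uv - u - 2v + 1, LT = uv.

S(f_1,f_2): lcm = uv. S = v^2 - 1.
  leading term v^2: no divisor's leading term divides it; move v^2 to the remainder.
  leading term 1: no divisor's leading term divides it; move -1 to the remainder.
  remainder v^2 - 1 ≠ 0; add h_3 = v^2 - 1 to the basis.

S(f_1,h_3): lcm = uv^2. S = uv + u + v^3 + 2v^2 - 2v.
  leading term uv: subtract (-2)·f_1 from uv + u + v^3 + 2v^2 - 2v → v^3 + v^2 + v + 2
  leading term v^3: subtract (v)·h_3 from v^3 + v^2 + v + 2 → v^2 + 2v + 2
  leading term v^2: subtract (1)·h_3 from v^2 + 2v + 2 → 2v - 2
  leading term v: no divisor's leading term divides it; move 2v to the remainder.
  leading term 1: no divisor's leading term divides it; move -2 to the remainder.
  remainder 2v - 2 ≠ 0; add h_4 = 2v - 2 to the basis.

S(f_1,h_4): lcm = uv. S = 2u + v^2 + 2v - 2.
  leading term u: no divisor's leading term divides it; move 2u to the remainder.
  leading term v^2: subtract (1)·h_3 from v^2 + 2v - 2 → 2v - 1
  leading term v: subtract (1)·h_4 from 2v - 1 → 1
  leading term 1: no divisor's leading term divides it; move 1 to the remainder.
  remainder 2u + 1 ≠ 0; add h_5 = 2u + 1 to the basis.

The other S-polynomials (S(f_2,h_3), S(f_2,h_4), S(h_3,h_4), S(f_1,h_5), S(f_2,h_5), S(h_3,h_5), S(h_4,h_5)) all reduce to 0 modulo the current basis, so we have a Gröbner basis.
Inter-reduce: drop elements whose leading term is divisible by another's, tail-reduce, and make monic.
Reduced Gröbner basis: {u - 2, v - 1}.
Label its elements g_1 = u - 2, g_2 = v - 1.

Reduce p = -uv + 2 modulo G:
  leading term uv: subtract (-v)·g_1 from -uv + 2 → -2v + 2
  leading term v: subtract (-2)·g_2 from -2v + 2 → 0
  normal form = 0.
Since the normal form is 0, p ∈ I.

Ideal membership is decidable via reduction modulo a Gröbner basis.

-uv + 2 lies in I (it reduces to 0).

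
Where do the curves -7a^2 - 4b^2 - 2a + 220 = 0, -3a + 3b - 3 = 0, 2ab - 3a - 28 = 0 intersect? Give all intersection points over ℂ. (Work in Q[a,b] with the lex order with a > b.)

Compute a lex Gröbner basis by Buchberger's algorithm.
f_1 = -7a^2 - 2a - 4b^2 + 220, LT = a^2.
f_2 = -3a + 3b - 3, LT = a.
f_3 = 2ab - 3a - 28, LT = ab.

S(f_1,f_2): lcm = a^2. S = ab - 5/7a + 4/7b^2 - 220/7.
  leading term ab: subtract (-1/3b)·f_2 from ab - 5/7a + 4/7b^2 - 220/7 → -5/7a + 11/7b^2 - b - 220/7
  leading term a: subtract (5/21)·f_2 from -5/7a + 11/7b^2 - b - 220/7 → 11/7b^2 - 12/7b - 215/7
  leading term b^2: no divisor's leading term divides it; move 11/7b^2 to the remainder.
  leading term b: no divisor's leading term divides it; move -12/7b to the remainder.
  leading term 1: no divisor's leading term divides it; move -215/7 to the remainder.
  remainder 11/7b^2 - 12/7b - 215/7 ≠ 0; add h_4 = 11/7b^2 - 12/7b - 215/7 to the basis.

S(f_1,f_3): lcm = a^2b. S = 3/2a^2 + 2/7ab + 14a + 4/7b^3 - 220/7b.
  leading term a^2: subtract (-3/14)·f_1 from 3/2a^2 + 2/7ab + 14a + 4/7b^3 - 220/7b → 2/7ab + 95/7a + 4/7b^3 - 6/7b^2 - 220/7b + 330/7
  leading term ab: subtract (-2/21b)·f_2 from 2/7ab + 95/7a + 4/7b^3 - 6/7b^2 - 220/7b + 330/7 → 95/7a + 4/7b^3 - 4/7b^2 - 222/7b + 330/7
  leading term a: subtract (-95/21)·f_2 from 95/7a + 4/7b^3 - 4/7b^2 - 222/7b + 330/7 → 4/7b^3 - 4/7b^2 - 127/7b + 235/7
  leading term b^3: subtract (4/11b)·h_4 from 4/7b^3 - 4/7b^2 - 127/7b + 235/7 → 4/77b^2 - 537/77b + 235/7
  leading term b^2: subtract (4/121)·h_4 from 4/77b^2 - 537/77b + 235/7 → -837/121b + 4185/121
  leading term b: no divisor's leading term divides it; move -837/121b to the remainder.
  leading term 1: no divisor's leading term divides it; move 4185/121 to the remainder.
  remainder -837/121b + 4185/121 ≠ 0; add h_5 = -837/121b + 4185/121 to the basis.

S(f_2,f_3): lcm = ab. S = 3/2a - b^2 + b + 14.
  leading term a: subtract (-1/2)·f_2 from 3/2a - b^2 + b + 14 → -b^2 + 5/2b + 25/2
  leading term b^2: subtract (-7/11)·h_4 from -b^2 + 5/2b + 25/2 → 31/22b - 155/22
  leading term b: subtract (-11/54)·h_5 from 31/22b - 155/22 → 0
  remainder 0.

S(f_1,h_4): leading monomials are coprime, so the S-polynomial reduces to 0 (Buchberger's first criterion).
S(f_2,h_4): leading monomials are coprime, so the S-polynomial reduces to 0 (Buchberger's first criterion).
S(f_3,h_4): lcm = ab^2. S = -9/22ab + 215/11a - 14b.
  leading term ab: subtract (3/22b)·f_2 from -9/22ab + 215/11a - 14b → 215/11a - 9/22b^2 - 299/22b
  leading term a: subtract (-215/33)·f_2 from 215/11a - 9/22b^2 - 299/22b → -9/22b^2 + 131/22b - 215/11
  leading term b^2: subtract (-63/242)·h_4 from -9/22b^2 + 131/22b - 215/11 → 1333/242b - 6665/242
  leading term b: subtract (-43/54)·h_5 from 1333/242b - 6665/242 → 0
  remainder 0.

S(f_1,h_5): leading monomials are coprime, so the S-polynomial reduces to 0 (Buchberger's first criterion).
S(f_2,h_5): leading monomials are coprime, so the S-polynomial reduces to 0 (Buchberger's first criterion).
S(f_3,h_5): lcm = ab. S = 7/2a - 14.
  leading term a: subtract (-7/6)·f_2 from 7/2a - 14 → 7/2b - 35/2
  leading term b: subtract (-847/1674)·h_5 from 7/2b - 35/2 → 0
  remainder 0.

S(h_4,h_5): lcm = b^2. S = 43/11b - 215/11.
  leading term b: subtract (-473/837)·h_5 from 43/11b - 215/11 → 0
  remainder 0.

Every S-polynomial of the final basis reduces to 0, so we have a Gröbner basis.
Inter-reduce: drop elements whose leading term is divisible by another's, tail-reduce, and make monic.
Reduced Gröbner basis: {a - 4, b - 5}.

The lex basis is triangular: the last element involves only b. Solving b - 5 = 0 gives b ∈ {5}; substituting each value into the earlier elements determines the remaining variables.
  b = 5: the earlier basis element becomes a - 4 = 0, giving a = 4 — point (4, 5).
Substituting each solution back into the original system confirms all equations vanish.

{(4, 5)}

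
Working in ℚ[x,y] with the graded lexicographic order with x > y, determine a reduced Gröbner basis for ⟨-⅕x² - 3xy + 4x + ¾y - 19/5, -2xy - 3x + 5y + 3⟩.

f_1 = -⅕x² - 3xy + 4x + ¾y - 19/5, LT = x².
f_2 = -2xy - 3x + 5y + 3, LT = xy.

S(f_1,f_2): lcm = x²y. S = 15xy² - 3/2x² - 35/2xy - 15/4y² + 3/2x + 19y.
  leading term xy²: subtract (-15/2y)·f_2 from 15xy² - 3/2x² - 35/2xy - 15/4y² + 3/2x + 19y → -3/2x² - 40xy + 135/4y² + 3/2x + 83/2y
  leading term x²: subtract (15/2)·f_1 from -3/2x² - 40xy + 135/4y² + 3/2x + 83/2y → -35/2xy + 135/4y² - 57/2x + 287/8y + 57/2
  leading term xy: subtract (35/4)·f_2 from -35/2xy + 135/4y² - 57/2x + 287/8y + 57/2 → 135/4y² - 9/4x - 63/8y + 9/4
  leading term y²: no divisor's leading term divides it; move 135/4y² to the remainder.
  leading term x: no divisor's leading term divides it; move -9/4x to the remainder.
  leading term y: no divisor's leading term divides it; move -63/8y to the remainder.
  leading term 1: no divisor's leading term divides it; move 9/4 to the remainder.
  remainder 135/4y² - 9/4x - 63/8y + 9/4 ≠ 0; add g_3 = 135/4y² - 9/4x - 63/8y + 9/4 to the basis.

The other S-polynomials (S(f_1,g_3), S(f_2,g_3)) all reduce to 0 modulo the current basis, so we have a Gröbner basis.

G = {x² - 85/2x + 135/4y + 83/2, xy + 3/2x - 5/2y - 3/2, y² - 1/15x - 7/30y + 1/15}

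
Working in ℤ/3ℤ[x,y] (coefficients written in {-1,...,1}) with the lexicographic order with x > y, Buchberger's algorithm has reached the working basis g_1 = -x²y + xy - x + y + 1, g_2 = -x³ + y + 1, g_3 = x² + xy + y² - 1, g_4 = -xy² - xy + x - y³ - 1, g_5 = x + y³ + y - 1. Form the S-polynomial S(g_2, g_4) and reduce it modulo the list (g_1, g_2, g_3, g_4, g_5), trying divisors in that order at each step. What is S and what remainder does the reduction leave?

lcm(LM(g_2), LM(g_4)) = x³y².
S = (lcm/LT(g_2))·g_2 − (lcm/LT(g_4))·g_4 = -x³y + x³ - x²y³ - x² - y³ - y².
Reduce S modulo (g_1, g_2, g_3, g_4, g_5) in that order:
  leading term x³y: subtract (x)·g_1 from -x³y + x³ - x²y³ - x² - y³ - y² → x³ - x²y³ - x²y - xy - x - y³ - y²
  leading term x³: subtract (-1)·g_2 from x³ - x²y³ - x²y - xy - x - y³ - y² → -x²y³ - x²y - xy - x - y³ - y² + y + 1
  leading term x²y³: subtract (y²)·g_1 from -x²y³ - x²y - xy - x - y³ - y² + y + 1 → -x²y - xy³ + xy² - xy - x + y³ + y² + y + 1
  leading term x²y: subtract (1)·g_1 from -x²y - xy³ + xy² - xy - x + y³ + y² + y + 1 → -xy³ + xy² + xy + y³ + y²
  leading term xy³: subtract (y)·g_4 from -xy³ + xy² + xy + y³ + y² → -xy² + y⁴ + y³ + y² + y
  leading term xy²: subtract (1)·g_4 from -xy² + y⁴ + y³ + y² + y → xy - x + y⁴ - y³ + y² + y + 1
  leading term xy: subtract (y)·g_5 from xy - x + y⁴ - y³ + y² + y + 1 → -x - y³ - y + 1
  leading term x: subtract (-1)·g_5 from -x - y³ - y + 1 → 0
The remainder is 0, so this S-polynomial contributes no new basis element.

S(g_2, g_4) = -x³y + x³ - x²y³ - x² - y³ - y²; remainder on division = 0.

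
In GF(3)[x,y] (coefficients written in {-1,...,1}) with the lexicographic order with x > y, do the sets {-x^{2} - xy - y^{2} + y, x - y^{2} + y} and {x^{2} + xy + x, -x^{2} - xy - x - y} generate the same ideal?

For a fixed monomial order, each ideal has a unique reduced Gröbner basis; comparing bases decides equality.
Buchberger on the first generating set:
f_1 = -x^{2} - xy - y^{2} + y, LT = x^{2}.
f_2 = x - y^{2} + y, LT = x.

S(f_1,f_2): lcm = x^{2}. S = xy^{2} + y^{2} - y.
  reduce S modulo (f_1, f_2):
  remainder y^{4} - y^{3} + y^{2} - y ≠ 0; add g_3 = y^{4} - y^{3} + y^{2} - y to the basis.

The other S-polynomials (S(f_1,g_3), S(f_2,g_3)) all reduce to 0 modulo the current basis, so we have a Gröbner basis.
Inter-reduce: drop elements whose leading term is divisible by another's, tail-reduce, and make monic.
Reduced Gröbner basis: {x - y^{2} + y, y^{4} - y^{3} + y^{2} - y}.

Buchberger on the second generating set:
h_1 = x^{2} + xy + x, LT = x^{2}.
h_2 = -x^{2} - xy - x - y, LT = x^{2}.

S(h_1,h_2): lcm = x^{2}. S = -y.
  reduce S modulo (h_1, h_2):
  remainder -y ≠ 0; add k_3 = -y to the basis.

The other S-polynomials (S(h_1,k_3), S(h_2,k_3)) all reduce to 0 modulo the current basis, so we have a Gröbner basis.
Inter-reduce: drop elements whose leading term is divisible by another's, tail-reduce, and make monic.
Reduced Gröbner basis: {x^{2} + x, y}.

The bases are distinct; the ideals are different.

No, the ideals differ.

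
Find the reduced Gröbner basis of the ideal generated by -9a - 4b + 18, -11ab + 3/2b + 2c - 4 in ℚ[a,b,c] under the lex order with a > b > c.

G = {a + 4/9b - 2, b² - 369/88b + 9/22c - 9/11}

f_1 = -9a - 4b + 18, LT = a.
f_2 = -11ab + 3/2b + 2c - 4, LT = ab.

S(f_1,f_2): lcm = ab. S = 4/9b² - 41/22b + 2/11c - 4/11.
  leading term b²: no divisor's leading term divides it; move 4/9b² to the remainder.
  leading term b: no divisor's leading term divides it; move -41/22b to the remainder.
  leading term c: no divisor's leading term divides it; move 2/11c to the remainder.
  leading term 1: no divisor's leading term divides it; move -4/11 to the remainder.
  remainder 4/9b² - 41/22b + 2/11c - 4/11 ≠ 0; add g_3 = 4/9b² - 41/22b + 2/11c - 4/11 to the basis.

The other S-polynomials (S(f_1,g_3), S(f_2,g_3)) all reduce to 0 modulo the current basis, so we have a Gröbner basis.
Inter-reduce: drop elements whose leading term is divisible by another's, tail-reduce, and make monic.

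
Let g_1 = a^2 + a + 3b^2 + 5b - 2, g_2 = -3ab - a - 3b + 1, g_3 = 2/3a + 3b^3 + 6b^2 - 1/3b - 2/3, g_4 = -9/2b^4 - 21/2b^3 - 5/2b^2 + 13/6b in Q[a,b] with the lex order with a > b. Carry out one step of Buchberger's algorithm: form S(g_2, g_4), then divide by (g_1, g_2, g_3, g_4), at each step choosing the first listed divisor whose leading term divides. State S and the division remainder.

S(g_2, g_4) = -2ab^3 - 5/9ab^2 + 13/27ab + b^4 - 1/3b^3; remainder on division = 0.

lcm(LM(g_2), LM(g_4)) = ab^4.
S = (lcm/LT(g_2))·g_2 − (lcm/LT(g_4))·g_4 = -2ab^3 - 5/9ab^2 + 13/27ab + b^4 - 1/3b^3.
Reduce S modulo (g_1, g_2, g_3, g_4) in that order:
  leading term ab^3: subtract (2/3b^2)·g_2 from -2ab^3 - 5/9ab^2 + 13/27ab + b^4 - 1/3b^3 → 1/9ab^2 + 13/27ab + b^4 + 5/3b^3 - 2/3b^2
  leading term ab^2: subtract (-1/27b)·g_2 from 1/9ab^2 + 13/27ab + b^4 + 5/3b^3 - 2/3b^2 → 4/9ab + b^4 + 5/3b^3 - 7/9b^2 + 1/27b
  leading term ab: subtract (-4/27)·g_2 from 4/9ab + b^4 + 5/3b^3 - 7/9b^2 + 1/27b → -4/27a + b^4 + 5/3b^3 - 7/9b^2 - 11/27b + 4/27
  leading term a: subtract (-2/9)·g_3 from -4/27a + b^4 + 5/3b^3 - 7/9b^2 - 11/27b + 4/27 → b^4 + 7/3b^3 + 5/9b^2 - 13/27b
  leading term b^4: subtract (-2/9)·g_4 from b^4 + 7/3b^3 + 5/9b^2 - 13/27b → 0
The remainder is 0, so this S-polynomial contributes no new basis element.
This is the inner loop of Buchberger's algorithm — each nonzero remainder becomes a new basis element.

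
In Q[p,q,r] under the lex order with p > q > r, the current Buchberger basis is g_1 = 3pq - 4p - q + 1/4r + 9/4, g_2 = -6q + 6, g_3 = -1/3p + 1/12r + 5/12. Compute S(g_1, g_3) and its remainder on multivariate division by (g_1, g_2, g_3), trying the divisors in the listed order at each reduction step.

S(g_1, g_3) = -4/3p + 1/4qr + 11/12q + 1/12r + 3/4; remainder on division = 0.

lcm(LM(g_1), LM(g_3)) = pq.
S = (lcm/LT(g_1))·g_1 − (lcm/LT(g_3))·g_3 = -4/3p + 1/4qr + 11/12q + 1/12r + 3/4.
Reduce S modulo (g_1, g_2, g_3) in that order:
  leading term p: subtract (4)·g_3 from -4/3p + 1/4qr + 11/12q + 1/12r + 3/4 → 1/4qr + 11/12q - 1/4r - 11/12
  leading term qr: subtract (-1/24r)·g_2 from 1/4qr + 11/12q - 1/4r - 11/12 → 11/12q - 11/12
  leading term q: subtract (-11/72)·g_2 from 11/12q - 11/12 → 0
The remainder is 0, so this S-polynomial contributes no new basis element.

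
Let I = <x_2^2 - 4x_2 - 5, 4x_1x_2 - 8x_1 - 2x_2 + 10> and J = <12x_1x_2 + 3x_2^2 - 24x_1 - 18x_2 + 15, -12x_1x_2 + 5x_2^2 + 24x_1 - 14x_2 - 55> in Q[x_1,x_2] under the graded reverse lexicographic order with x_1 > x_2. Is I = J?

Since reduced Gröbner bases are canonical representatives of ideals under a given ordering, it suffices to compute and compare them.
Buchberger on the first generating set:
f_1 = x_2^2 - 4x_2 - 5, LT = x_2^2.
f_2 = 4x_1x_2 - 8x_1 - 2x_2 + 10, LT = x_1x_2.

S(f_1,f_2): lcm = x_1x_2^2. S = -2x_1x_2 + 1/2x_2^2 - 5x_1 - 5/2x_2.
  leading term x_1x_2: subtract (-1/2)·f_2 from -2x_1x_2 + 1/2x_2^2 - 5x_1 - 5/2x_2 → 1/2x_2^2 - 9x_1 - 7/2x_2 + 5
  leading term x_2^2: subtract (1/2)·f_1 from 1/2x_2^2 - 9x_1 - 7/2x_2 + 5 → -9x_1 - 3/2x_2 + 15/2
  leading term x_1: no divisor's leading term divides it; move -9x_1 to the remainder.
  leading term x_2: no divisor's leading term divides it; move -3/2x_2 to the remainder.
  leading term 1: no divisor's leading term divides it; move 15/2 to the remainder.
  remainder -9x_1 - 3/2x_2 + 15/2 ≠ 0; add g_3 = -9x_1 - 3/2x_2 + 15/2 to the basis.

The other S-polynomials (S(f_1,g_3), S(f_2,g_3)) all reduce to 0 modulo the current basis, so we have a Gröbner basis.
Inter-reduce: drop elements whose leading term is divisible by another's, tail-reduce, and make monic.
Reduced Gröbner basis: {x_2^2 - 4x_2 - 5, x_1 + 1/6x_2 - 5/6}.

Buchberger on the second generating set:
h_1 = 12x_1x_2 + 3x_2^2 - 24x_1 - 18x_2 + 15, LT = x_1x_2.
h_2 = -12x_1x_2 + 5x_2^2 + 24x_1 - 14x_2 - 55, LT = x_1x_2.

S(h_1,h_2): lcm = x_1x_2. S = 2/3x_2^2 - 8/3x_2 - 10/3.
  leading term x_2^2: no divisor's leading term divides it; move 2/3x_2^2 to the remainder.
  leading term x_2: no divisor's leading term divides it; move -8/3x_2 to the remainder.
  leading term 1: no divisor's leading term divides it; move -10/3 to the remainder.
  remainder 2/3x_2^2 - 8/3x_2 - 10/3 ≠ 0; add k_3 = 2/3x_2^2 - 8/3x_2 - 10/3 to the basis.

S(h_1,k_3): lcm = x_1x_2^2. S = 1/4x_2^3 + 2x_1x_2 - 3/2x_2^2 + 5x_1 + 5/4x_2.
  leading term x_2^3: subtract (3/8x_2)·k_3 from 1/4x_2^3 + 2x_1x_2 - 3/2x_2^2 + 5x_1 + 5/4x_2 → 2x_1x_2 - 1/2x_2^2 + 5x_1 + 5/2x_2
  leading term x_1x_2: subtract (1/6)·h_1 from 2x_1x_2 - 1/2x_2^2 + 5x_1 + 5/2x_2 → -x_2^2 + 9x_1 + 11/2x_2 - 5/2
  leading term x_2^2: subtract (-3/2)·k_3 from -x_2^2 + 9x_1 + 11/2x_2 - 5/2 → 9x_1 + 3/2x_2 - 15/2
  leading term x_1: no divisor's leading term divides it; move 9x_1 to the remainder.
  leading term x_2: no divisor's leading term divides it; move 3/2x_2 to the remainder.
  leading term 1: no divisor's leading term divides it; move -15/2 to the remainder.
  remainder 9x_1 + 3/2x_2 - 15/2 ≠ 0; add k_4 = 9x_1 + 3/2x_2 - 15/2 to the basis.

The other S-polynomials (S(h_2,k_3), S(h_1,k_4), S(h_2,k_4), S(k_3,k_4)) all reduce to 0 modulo the current basis, so we have a Gröbner basis.
Inter-reduce: drop elements whose leading term is divisible by another's, tail-reduce, and make monic.
Reduced Gröbner basis: {x_2^2 - 4x_2 - 5, x_1 + 1/6x_2 - 5/6}.

The two bases agree; hence the ideals are identical.

Yes, the ideals are equal.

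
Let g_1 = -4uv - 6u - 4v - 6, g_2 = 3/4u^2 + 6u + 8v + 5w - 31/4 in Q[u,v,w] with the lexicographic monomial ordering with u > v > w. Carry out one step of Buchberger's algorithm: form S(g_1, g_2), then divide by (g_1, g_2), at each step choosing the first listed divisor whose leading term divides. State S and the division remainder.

S(g_1, g_2) = 3/2u^2 - 7uv + 3/2u - 32/3v^2 - 20/3vw + 31/3v; remainder on division = -32/3v^2 - 20/3vw + 4/3v - 10w + 26.

lcm(LM(g_1), LM(g_2)) = u^2v.
S = (lcm/LT(g_1))·g_1 − (lcm/LT(g_2))·g_2 = 3/2u^2 - 7uv + 3/2u - 32/3v^2 - 20/3vw + 31/3v.
Reduce S modulo (g_1, g_2) in that order:
  leading term u^2: subtract (2)·g_2 from 3/2u^2 - 7uv + 3/2u - 32/3v^2 - 20/3vw + 31/3v → -7uv - 21/2u - 32/3v^2 - 20/3vw - 17/3v - 10w + 31/2
  leading term uv: subtract (7/4)·g_1 from -7uv - 21/2u - 32/3v^2 - 20/3vw - 17/3v - 10w + 31/2 → -32/3v^2 - 20/3vw + 4/3v - 10w + 26
  leading term v^2: no divisor's leading term divides it; move -32/3v^2 to the remainder.
  leading term vw: no divisor's leading term divides it; move -20/3vw to the remainder.
  leading term v: no divisor's leading term divides it; move 4/3v to the remainder.
  leading term w: no divisor's leading term divides it; move -10w to the remainder.
  leading term 1: no divisor's leading term divides it; move 26 to the remainder.
The remainder -32/3v^2 - 20/3vw + 4/3v - 10w + 26 is nonzero, so it would be added as the next basis element.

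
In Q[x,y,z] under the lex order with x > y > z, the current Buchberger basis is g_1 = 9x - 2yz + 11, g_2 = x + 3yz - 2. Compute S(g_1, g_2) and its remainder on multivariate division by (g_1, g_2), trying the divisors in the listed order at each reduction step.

lcm(LM(g_1), LM(g_2)) = x.
S = (lcm/LT(g_1))·g_1 − (lcm/LT(g_2))·g_2 = -29/9yz + 29/9.
Reduce S modulo (g_1, g_2) in that order:
  leading term yz: no divisor's leading term divides it; move -29/9yz to the remainder.
  leading term 1: no divisor's leading term divides it; move 29/9 to the remainder.
The remainder -29/9yz + 29/9 is nonzero, so it would be added as the next basis element.

S(g_1, g_2) = -29/9yz + 29/9; remainder on division = -29/9yz + 29/9.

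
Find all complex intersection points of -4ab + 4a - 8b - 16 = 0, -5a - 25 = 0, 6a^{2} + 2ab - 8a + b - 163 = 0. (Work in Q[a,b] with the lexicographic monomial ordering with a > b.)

Compute a lex Gröbner basis by Buchberger's algorithm.
f_1 = -4ab + 4a - 8b - 16, LT = ab.
f_2 = -5a - 25, LT = a.
f_3 = 6a^{2} + 2ab - 8a + b - 163, LT = a^{2}.

S(f_1,f_2): lcm = ab. S = -a - 3b + 4.
  reduce S modulo (f_1, f_2, f_3):
  remainder -3b + 9 ≠ 0; add h_4 = -3b + 9 to the basis.

The other S-polynomials (S(f_1,f_3), S(f_2,f_3), S(f_1,h_4), S(f_2,h_4), S(f_3,h_4)) all reduce to 0 modulo the current basis, so we have a Gröbner basis.
Inter-reduce: drop elements whose leading term is divisible by another's, tail-reduce, and make monic.
Reduced Gröbner basis: {a + 5, b - 3}.

From the last basis element, b - 3 = 0, so b takes values in {3}. Each choice, substituted upward through the basis, yields the corresponding point(s) of the solution set.
  b = 3: the earlier basis element becomes a + 5 = 0, giving a = -5 — point (-5, 3).
Zero-dimensionality of the ideal guarantees finitely many solutions over ℂ.

{(-5, 3)}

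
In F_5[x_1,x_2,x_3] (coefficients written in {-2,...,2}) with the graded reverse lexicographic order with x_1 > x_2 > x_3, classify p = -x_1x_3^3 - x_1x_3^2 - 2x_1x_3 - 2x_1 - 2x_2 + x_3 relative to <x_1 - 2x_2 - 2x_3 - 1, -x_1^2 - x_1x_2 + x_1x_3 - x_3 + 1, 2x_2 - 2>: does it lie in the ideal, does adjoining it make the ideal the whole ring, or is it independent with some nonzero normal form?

-x_1x_3^3 - x_1x_3^2 - 2x_1x_3 - 2x_1 - 2x_2 + x_3 is independent of I; its normal form modulo I is -2x_3 + 1.

First compute the reduced Gröbner basis of I by Buchberger's algorithm.
f_1 = x_1 - 2x_2 - 2x_3 - 1, LT = x_1.
f_2 = -x_1^2 - x_1x_2 + x_1x_3 - x_3 + 1, LT = x_1^2.
f_3 = 2x_2 - 2, LT = x_2.

S(f_1,f_2): lcm = x_1^2. S = 2x_1x_2 - x_1x_3 - x_1 - x_3 + 1.
  leading term x_1x_2: subtract (2x_2)·f_1 from 2x_1x_2 - x_1x_3 - x_1 - x_3 + 1 → -x_2^2 - x_1x_3 - x_2x_3 - x_1 + 2x_2 - x_3 + 1
  leading term x_2^2: subtract (2x_2)·f_3 from -x_2^2 - x_1x_3 - x_2x_3 - x_1 + 2x_2 - x_3 + 1 → -x_1x_3 - x_2x_3 - x_1 + x_2 - x_3 + 1
  leading term x_1x_3: subtract (-x_3)·f_1 from -x_1x_3 - x_2x_3 - x_1 + x_2 - x_3 + 1 → 2x_2x_3 - 2x_3^2 - x_1 + x_2 - 2x_3 + 1
  leading term x_2x_3: subtract (x_3)·f_3 from 2x_2x_3 - 2x_3^2 - x_1 + x_2 - 2x_3 + 1 → -2x_3^2 - x_1 + x_2 + 1
  leading term x_3^2: no divisor's leading term divides it; move -2x_3^2 to the remainder.
  leading term x_1: subtract (-1)·f_1 from -x_1 + x_2 + 1 → -x_2 - 2x_3
  leading term x_2: subtract (2)·f_3 from -x_2 - 2x_3 → -2x_3 - 1
  leading term x_3: no divisor's leading term divides it; move -2x_3 to the remainder.
  leading term 1: no divisor's leading term divides it; move -1 to the remainder.
  remainder -2x_3^2 - 2x_3 - 1 ≠ 0; add h_4 = -2x_3^2 - 2x_3 - 1 to the basis.

The other S-polynomials (S(f_1,f_3), S(f_2,f_3), S(f_1,h_4), S(f_2,h_4), S(f_3,h_4)) all reduce to 0 modulo the current basis, so we have a Gröbner basis.
Inter-reduce: drop elements whose leading term is divisible by another's, tail-reduce, and make monic.
Reduced Gröbner basis: {x_3^2 + x_3 - 2, x_1 - 2x_3 + 2, x_2 - 1}.
Label its elements g_1 = x_3^2 + x_3 - 2, g_2 = x_1 - 2x_3 + 2, g_3 = x_2 - 1.

Reduce p = -x_1x_3^3 - x_1x_3^2 - 2x_1x_3 - 2x_1 - 2x_2 + x_3 modulo G:
  leading term x_1x_3^3: subtract (-x_1x_3)·g_1 from -x_1x_3^3 - x_1x_3^2 - 2x_1x_3 - 2x_1 - 2x_2 + x_3 → x_1x_3 - 2x_1 - 2x_2 + x_3
  leading term x_1x_3: subtract (x_3)·g_2 from x_1x_3 - 2x_1 - 2x_2 + x_3 → 2x_3^2 - 2x_1 - 2x_2 - x_3
  leading term x_3^2: subtract (2)·g_1 from 2x_3^2 - 2x_1 - 2x_2 - x_3 → -2x_1 - 2x_2 + 2x_3 - 1
  leading term x_1: subtract (-2)·g_2 from -2x_1 - 2x_2 + 2x_3 - 1 → -2x_2 - 2x_3 - 2
  leading term x_2: subtract (-2)·g_3 from -2x_2 - 2x_3 - 2 → -2x_3 + 1
  leading term x_3: no divisor's leading term divides it; move -2x_3 to the remainder.
  leading term 1: no divisor's leading term divides it; move 1 to the remainder.
  normal form = -2x_3 + 1.
The normal form is nonzero, so p ∉ I. Since p minus its normal form lies in I, I + (p) = I + (r) where r = -2x_3 + 1; decide whether this ideal is the whole ring.
Run Buchberger on G together with r (pairs among the g_i already reduce to 0 since G is a Gröbner basis):
g_1 = x_3^2 + x_3 - 2, LT = x_3^2.
g_2 = x_1 - 2x_3 + 2, LT = x_1.
g_3 = x_2 - 1, LT = x_2.
r = -2x_3 + 1, LT = x_3.

The S-polynomials (S(g_1,g_2), S(g_1,g_3), S(g_1,r), S(g_2,g_3), S(g_2,r), S(g_3,r)) all reduce to 0 modulo the current basis, so we have a Gröbner basis.
Inter-reduce: drop elements whose leading term is divisible by another's, tail-reduce, and make monic.
Reduced Gröbner basis: {x_1 + 1, x_2 - 1, x_3 + 2}.
The reduced Gröbner basis of I + (p) is {x_1 + 1, x_2 - 1, x_3 + 2} ≠ {1}, a proper ideal, so the enlarged system stays consistent: p is independent of I, with normal form -2x_3 + 1.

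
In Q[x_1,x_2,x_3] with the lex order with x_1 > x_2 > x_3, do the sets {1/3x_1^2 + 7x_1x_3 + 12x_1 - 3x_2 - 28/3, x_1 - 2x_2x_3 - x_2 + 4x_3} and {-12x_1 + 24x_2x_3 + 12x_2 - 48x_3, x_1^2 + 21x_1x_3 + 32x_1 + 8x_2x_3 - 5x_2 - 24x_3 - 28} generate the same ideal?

No, the ideals differ.

Equality of ideals is decidable: compute both reduced Gröbner bases (unique for the ordering) and check whether they agree.
Buchberger on the first generating set:
f_1 = 1/3x_1^2 + 7x_1x_3 + 12x_1 - 3x_2 - 28/3, LT = x_1^2.
f_2 = x_1 - 2x_2x_3 - x_2 + 4x_3, LT = x_1.

S(f_1,f_2): lcm = x_1^2. S = 2x_1x_2x_3 + x_1x_2 + 17x_1x_3 + 36x_1 - 9x_2 - 28.
  reduce S modulo (f_1, f_2):
  remainder 4x_2^2x_3^2 + 4x_2^2x_3 + x_2^2 + 26x_2x_3^2 + 85x_2x_3 + 27x_2 - 68x_3^2 - 144x_3 - 28 ≠ 0; add g_3 = 4x_2^2x_3^2 + 4x_2^2x_3 + x_2^2 + 26x_2x_3^2 + 85x_2x_3 + 27x_2 - 68x_3^2 - 144x_3 - 28 to the basis.

The other S-polynomials (S(f_1,g_3), S(f_2,g_3)) all reduce to 0 modulo the current basis, so we have a Gröbner basis.
Inter-reduce: drop elements whose leading term is divisible by another's, tail-reduce, and make monic.
Reduced Gröbner basis: {x_1 - 2x_2x_3 - x_2 + 4x_3, x_2^2x_3^2 + x_2^2x_3 + 1/4x_2^2 + 13/2x_2x_3^2 + 85/4x_2x_3 + 27/4x_2 - 17x_3^2 - 36x_3 - 7}.

Buchberger on the second generating set:
h_1 = -12x_1 + 24x_2x_3 + 12x_2 - 48x_3, LT = x_1.
h_2 = x_1^2 + 21x_1x_3 + 32x_1 + 8x_2x_3 - 5x_2 - 24x_3 - 28, LT = x_1^2.

S(h_1,h_2): lcm = x_1^2. S = -2x_1x_2x_3 - x_1x_2 - 17x_1x_3 - 32x_1 - 8x_2x_3 + 5x_2 + 24x_3 + 28.
  reduce S modulo (h_1, h_2):
  remainder -4x_2^2x_3^2 - 4x_2^2x_3 - x_2^2 - 26x_2x_3^2 - 85x_2x_3 - 27x_2 + 68x_3^2 + 152x_3 + 28 ≠ 0; add k_3 = -4x_2^2x_3^2 - 4x_2^2x_3 - x_2^2 - 26x_2x_3^2 - 85x_2x_3 - 27x_2 + 68x_3^2 + 152x_3 + 28 to the basis.

The other S-polynomials (S(h_1,k_3), S(h_2,k_3)) all reduce to 0 modulo the current basis, so we have a Gröbner basis.
Inter-reduce: drop elements whose leading term is divisible by another's, tail-reduce, and make monic.
Reduced Gröbner basis: {x_1 - 2x_2x_3 - x_2 + 4x_3, x_2^2x_3^2 + x_2^2x_3 + 1/4x_2^2 + 13/2x_2x_3^2 + 85/4x_2x_3 + 27/4x_2 - 17x_3^2 - 38x_3 - 7}.

Since the reduced bases disagree, the two ideals are not the same.
The choice of monomial ordering does not affect the verdict — as long as both bases are computed under the same ordering, their equality decides ideal equality.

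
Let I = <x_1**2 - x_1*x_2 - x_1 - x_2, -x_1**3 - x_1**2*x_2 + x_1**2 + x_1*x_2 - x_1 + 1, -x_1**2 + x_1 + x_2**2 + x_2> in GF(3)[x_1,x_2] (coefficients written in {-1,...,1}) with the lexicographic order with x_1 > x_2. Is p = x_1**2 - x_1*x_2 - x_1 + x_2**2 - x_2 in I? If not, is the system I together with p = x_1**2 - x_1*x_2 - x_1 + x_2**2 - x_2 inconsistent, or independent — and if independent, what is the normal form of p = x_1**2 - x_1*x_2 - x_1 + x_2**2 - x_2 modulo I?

x_1**2 - x_1*x_2 - x_1 + x_2**2 - x_2 lies in I (it reduces to 0).

First compute the reduced Gröbner basis of I by Buchberger's algorithm.
f_1 = x_1**2 - x_1*x_2 - x_1 - x_2, LT = x_1**2.
f_2 = -x_1**3 - x_1**2*x_2 + x_1**2 + x_1*x_2 - x_1 + 1, LT = x_1**3.
f_3 = -x_1**2 + x_1 + x_2**2 + x_2, LT = x_1**2.

S(f_1,f_2): lcm = x_1**3. S = x_1**2*x_2 - x_1 + 1.
  reduce S modulo (f_1, f_2, f_3):
  remainder x_1*x_2**2 + x_1*x_2 - x_1 + x_2**2 + 1 ≠ 0; add h_4 = x_1*x_2**2 + x_1*x_2 - x_1 + x_2**2 + 1 to the basis.

S(f_1,f_3): lcm = x_1**2. S = -x_1*x_2 + x_2**2.
  reduce S modulo (f_1, f_2, f_3, h_4):
  remainder -x_1*x_2 + x_2**2 ≠ 0; add h_5 = -x_1*x_2 + x_2**2 to the basis.

S(f_2,f_3): lcm = x_1**3. S = x_1**2*x_2 + x_1*x_2**2 + x_1 - 1.
  reduce S modulo (f_1, f_2, f_3, h_4, h_5):
  remainder x_2**2 ≠ 0; add h_6 = x_2**2 to the basis.

S(f_1,h_4): lcm = x_1**2*x_2**2. S = -x_1**2*x_2 + x_1**2 - x_1*x_2**3 + x_1*x_2**2 - x_1 - x_2**3.
  reduce S modulo (f_1, f_2, f_3, h_4, h_5, h_6):
  remainder x_1 - x_2 - 1 ≠ 0; add h_7 = x_1 - x_2 - 1 to the basis.

S(f_3,h_4): lcm = x_1**2*x_2**2. S = -x_1**2*x_2 + x_1**2 + x_1*x_2**2 - x_1 - x_2**4 - x_2**3.
  reduce S modulo (f_1, f_2, f_3, h_4, h_5, h_6, h_7):
  remainder x_2 ≠ 0; add h_8 = x_2 to the basis.

The other S-polynomials (S(f_2,h_4), S(f_1,h_5), S(f_2,h_5), S(f_3,h_5), S(h_4,h_5), S(f_1,h_6), S(f_2,h_6), S(f_3,h_6), S(h_4,h_6), S(h_5,h_6), S(f_1,h_7), S(f_2,h_7), S(f_3,h_7), S(h_4,h_7), S(h_5,h_7), S(h_6,h_7), S(f_1,h_8), S(f_2,h_8), S(f_3,h_8), S(h_4,h_8), S(h_5,h_8), S(h_6,h_8), S(h_7,h_8)) all reduce to 0 modulo the current basis, so we have a Gröbner basis.
Inter-reduce: drop elements whose leading term is divisible by another's, tail-reduce, and make monic.
Reduced Gröbner basis: {x_1 - 1, x_2}.
Label its elements g_1 = x_1 - 1, g_2 = x_2.

Reduce p = x_1**2 - x_1*x_2 - x_1 + x_2**2 - x_2 modulo G:
  leading term x_1**2: subtract (x_1)·g_1 from x_1**2 - x_1*x_2 - x_1 + x_2**2 - x_2 → -x_1*x_2 + x_2**2 - x_2
  leading term x_1*x_2: subtract (-x_2)·g_1 from -x_1*x_2 + x_2**2 - x_2 → x_2**2 + x_2
  leading term x_2**2: subtract (x_2)·g_2 from x_2**2 + x_2 → x_2
  leading term x_2: subtract (1)·g_2 from x_2 → 0
  normal form = 0.
Since the normal form is 0, p ∈ I.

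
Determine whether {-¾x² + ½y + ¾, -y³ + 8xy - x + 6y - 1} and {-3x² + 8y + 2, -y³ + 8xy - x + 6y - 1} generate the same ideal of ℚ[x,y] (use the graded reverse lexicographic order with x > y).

No, the ideals differ.

Two ideals are equal iff their reduced Gröbner bases coincide (the reduced basis is unique for a fixed ordering).
Buchberger on the first generating set:
f_1 = -¾x² + ½y + ¾, LT = x².
f_2 = -y³ + 8xy - x + 6y - 1, LT = y³.

The S-polynomials (S(f_1,f_2)) all reduce to 0 modulo the current basis, so we have a Gröbner basis.
Inter-reduce: drop elements whose leading term is divisible by another's, tail-reduce, and make monic.
Reduced Gröbner basis: {y³ - 8xy + x - 6y + 1, x² - ⅔y - 1}.

Buchberger on the second generating set:
h_1 = -3x² + 8y + 2, LT = x².
h_2 = -y³ + 8xy - x + 6y - 1, LT = y³.

The S-polynomials (S(h_1,h_2)) all reduce to 0 modulo the current basis, so we have a Gröbner basis.
Inter-reduce: drop elements whose leading term is divisible by another's, tail-reduce, and make monic.
Reduced Gröbner basis: {y³ - 8xy + x - 6y + 1, x² - 8/3y - ⅔}.

These differ, so the ideals are not equal.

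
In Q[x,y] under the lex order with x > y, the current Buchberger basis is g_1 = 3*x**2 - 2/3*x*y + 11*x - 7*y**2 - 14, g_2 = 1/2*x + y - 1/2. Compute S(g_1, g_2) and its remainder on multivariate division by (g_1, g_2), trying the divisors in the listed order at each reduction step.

lcm(LM(g_1), LM(g_2)) = x**2.
S = (lcm/LT(g_1))·g_1 − (lcm/LT(g_2))·g_2 = -20/9*x*y + 14/3*x - 7/3*y**2 - 14/3.
Reduce S modulo (g_1, g_2) in that order:
  leading term x*y: subtract (-40/9*y)·g_2 from -20/9*x*y + 14/3*x - 7/3*y**2 - 14/3 → 14/3*x + 19/9*y**2 - 20/9*y - 14/3
  leading term x: subtract (28/3)·g_2 from 14/3*x + 19/9*y**2 - 20/9*y - 14/3 → 19/9*y**2 - 104/9*y
  leading term y**2: no divisor's leading term divides it; move 19/9*y**2 to the remainder.
  leading term y: no divisor's leading term divides it; move -104/9*y to the remainder.
The remainder 19/9*y**2 - 104/9*y is nonzero, so it would be added as the next basis element.
This is the inner loop of Buchberger's algorithm — each nonzero remainder becomes a new basis element.

S(g_1, g_2) = -20/9*x*y + 14/3*x - 7/3*y**2 - 14/3; remainder on division = 19/9*y**2 - 104/9*y.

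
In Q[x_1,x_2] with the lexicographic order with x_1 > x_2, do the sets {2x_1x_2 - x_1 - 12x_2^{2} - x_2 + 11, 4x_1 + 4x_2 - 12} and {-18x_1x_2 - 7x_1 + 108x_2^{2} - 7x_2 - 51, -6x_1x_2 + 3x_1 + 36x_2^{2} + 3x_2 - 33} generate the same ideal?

Yes, the ideals are equal.

Equality of ideals is decidable: compute both reduced Gröbner bases (unique for the ordering) and check whether they agree.
Buchberger on the first generating set:
f_1 = 2x_1x_2 - x_1 - 12x_2^{2} - x_2 + 11, LT = x_1x_2.
f_2 = 4x_1 + 4x_2 - 12, LT = x_1.

S(f_1,f_2): lcm = x_1x_2. S = -\tfrac{1}{2}x_1 - 7x_2^{2} + \tfrac{5}{2}x_2 + \tfrac{11}{2}.
  leading term x_1: subtract (-\tfrac{1}{8})·f_2 from -\tfrac{1}{2}x_1 - 7x_2^{2} + \tfrac{5}{2}x_2 + \tfrac{11}{2} → -7x_2^{2} + 3x_2 + 4
  leading term x_2^{2}: no divisor's leading term divides it; move -7x_2^{2} to the remainder.
  leading term x_2: no divisor's leading term divides it; move 3x_2 to the remainder.
  leading term 1: no divisor's leading term divides it; move 4 to the remainder.
  remainder -7x_2^{2} + 3x_2 + 4 ≠ 0; add g_3 = -7x_2^{2} + 3x_2 + 4 to the basis.

The other S-polynomials (S(f_1,g_3), S(f_2,g_3)) all reduce to 0 modulo the current basis, so we have a Gröbner basis.
Inter-reduce: drop elements whose leading term is divisible by another's, tail-reduce, and make monic.
Reduced Gröbner basis: {x_1 + x_2 - 3, x_2^{2} - \tfrac{3}{7}x_2 - \tfrac{4}{7}}.

Buchberger on the second generating set:
h_1 = -18x_1x_2 - 7x_1 + 108x_2^{2} - 7x_2 - 51, LT = x_1x_2.
h_2 = -6x_1x_2 + 3x_1 + 36x_2^{2} + 3x_2 - 33, LT = x_1x_2.

S(h_1,h_2): lcm = x_1x_2. S = \tfrac{8}{9}x_1 + \tfrac{8}{9}x_2 - \tfrac{8}{3}.
  leading term x_1: no divisor's leading term divides it; move \tfrac{8}{9}x_1 to the remainder.
  leading term x_2: no divisor's leading term divides it; move \tfrac{8}{9}x_2 to the remainder.
  leading term 1: no divisor's leading term divides it; move -\tfrac{8}{3} to the remainder.
  remainder \tfrac{8}{9}x_1 + \tfrac{8}{9}x_2 - \tfrac{8}{3} ≠ 0; add k_3 = \tfrac{8}{9}x_1 + \tfrac{8}{9}x_2 - \tfrac{8}{3} to the basis.

S(h_1,k_3): lcm = x_1x_2. S = \tfrac{7}{18}x_1 - 7x_2^{2} + \tfrac{61}{18}x_2 + \tfrac{17}{6}.
  leading term x_1: subtract (\tfrac{7}{16})·k_3 from \tfrac{7}{18}x_1 - 7x_2^{2} + \tfrac{61}{18}x_2 + \tfrac{17}{6} → -7x_2^{2} + 3x_2 + 4
  leading term x_2^{2}: no divisor's leading term divides it; move -7x_2^{2} to the remainder.
  leading term x_2: no divisor's leading term divides it; move 3x_2 to the remainder.
  leading term 1: no divisor's leading term divides it; move 4 to the remainder.
  remainder -7x_2^{2} + 3x_2 + 4 ≠ 0; add k_4 = -7x_2^{2} + 3x_2 + 4 to the basis.

The other S-polynomials (S(h_2,k_3), S(h_1,k_4), S(h_2,k_4), S(k_3,k_4)) all reduce to 0 modulo the current basis, so we have a Gröbner basis.
Inter-reduce: drop elements whose leading term is divisible by another's, tail-reduce, and make monic.
Reduced Gröbner basis: {x_1 + x_2 - 3, x_2^{2} - \tfrac{3}{7}x_2 - \tfrac{4}{7}}.

Same reduced basis, so the two generating sets span the same ideal.
The choice of monomial ordering does not affect the verdict — as long as both bases are computed under the same ordering, their equality decides ideal equality.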